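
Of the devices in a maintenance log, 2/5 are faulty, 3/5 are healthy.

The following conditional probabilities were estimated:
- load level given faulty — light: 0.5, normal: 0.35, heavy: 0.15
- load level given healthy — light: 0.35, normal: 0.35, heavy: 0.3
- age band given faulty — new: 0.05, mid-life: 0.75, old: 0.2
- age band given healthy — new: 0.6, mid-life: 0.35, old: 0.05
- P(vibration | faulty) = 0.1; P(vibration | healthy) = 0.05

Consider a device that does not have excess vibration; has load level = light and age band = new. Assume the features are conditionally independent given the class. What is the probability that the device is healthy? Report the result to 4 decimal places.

faulty: 0.4 × 0.5 × 0.05 × (1−0.1) = 0.009
healthy: 0.6 × 0.35 × 0.6 × (1−0.05) = 0.1197
P(healthy | x) = 0.1197 / 0.1287 ≈ 0.9301

0.9301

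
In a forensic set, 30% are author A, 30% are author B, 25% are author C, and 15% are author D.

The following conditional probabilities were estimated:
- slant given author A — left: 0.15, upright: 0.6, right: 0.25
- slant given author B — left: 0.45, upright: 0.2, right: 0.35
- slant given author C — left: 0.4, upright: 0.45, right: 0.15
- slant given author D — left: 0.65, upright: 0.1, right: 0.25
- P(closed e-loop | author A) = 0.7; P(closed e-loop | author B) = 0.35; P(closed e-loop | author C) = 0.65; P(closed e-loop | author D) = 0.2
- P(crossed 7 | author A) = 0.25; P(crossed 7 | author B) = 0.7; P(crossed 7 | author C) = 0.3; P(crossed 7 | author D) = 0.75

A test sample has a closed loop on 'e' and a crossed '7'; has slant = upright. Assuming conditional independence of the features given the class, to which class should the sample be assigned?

author A: 0.3 × 0.6 × 0.7 × 0.25 = 0.0315
author B: 0.3 × 0.2 × 0.35 × 0.7 = 0.0147
author C: 0.25 × 0.45 × 0.65 × 0.3 = 0.0219375
author D: 0.15 × 0.1 × 0.2 × 0.75 = 0.00225
Highest score → author A.

author A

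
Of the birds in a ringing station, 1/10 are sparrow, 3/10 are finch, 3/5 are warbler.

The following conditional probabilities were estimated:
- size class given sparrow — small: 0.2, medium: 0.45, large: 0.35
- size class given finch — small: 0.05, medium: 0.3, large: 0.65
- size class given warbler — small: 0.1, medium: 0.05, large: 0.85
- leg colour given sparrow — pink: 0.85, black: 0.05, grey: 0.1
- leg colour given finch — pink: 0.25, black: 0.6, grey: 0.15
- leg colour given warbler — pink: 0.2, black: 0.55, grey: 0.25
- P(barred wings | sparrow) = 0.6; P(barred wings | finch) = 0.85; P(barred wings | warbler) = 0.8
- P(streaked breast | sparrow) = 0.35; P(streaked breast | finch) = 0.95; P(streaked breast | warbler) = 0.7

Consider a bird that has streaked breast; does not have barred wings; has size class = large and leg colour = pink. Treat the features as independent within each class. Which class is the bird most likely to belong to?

warbler

sparrow: 0.1 × 0.35 × 0.85 × (1−0.6) × 0.35 = 0.004165
finch: 0.3 × 0.65 × 0.25 × (1−0.85) × 0.95 = 0.006946875
warbler: 0.6 × 0.85 × 0.2 × (1−0.8) × 0.7 = 0.01428
Highest score → warbler.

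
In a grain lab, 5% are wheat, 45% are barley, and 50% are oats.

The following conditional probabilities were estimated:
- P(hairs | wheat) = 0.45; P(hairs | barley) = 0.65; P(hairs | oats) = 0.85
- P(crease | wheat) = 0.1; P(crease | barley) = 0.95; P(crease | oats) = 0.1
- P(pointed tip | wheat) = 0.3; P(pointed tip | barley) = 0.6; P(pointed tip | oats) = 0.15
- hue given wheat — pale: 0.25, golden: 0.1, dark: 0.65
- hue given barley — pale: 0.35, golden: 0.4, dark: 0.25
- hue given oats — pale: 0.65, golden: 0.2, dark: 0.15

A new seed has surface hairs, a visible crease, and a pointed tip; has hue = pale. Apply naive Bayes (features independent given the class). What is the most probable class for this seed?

barley

wheat: 0.05 × 0.45 × 0.1 × 0.3 × 0.25 = 0.00016875
barley: 0.45 × 0.65 × 0.95 × 0.6 × 0.35 = 0.05835375
oats: 0.5 × 0.85 × 0.1 × 0.15 × 0.65 = 0.00414375
Highest score → barley.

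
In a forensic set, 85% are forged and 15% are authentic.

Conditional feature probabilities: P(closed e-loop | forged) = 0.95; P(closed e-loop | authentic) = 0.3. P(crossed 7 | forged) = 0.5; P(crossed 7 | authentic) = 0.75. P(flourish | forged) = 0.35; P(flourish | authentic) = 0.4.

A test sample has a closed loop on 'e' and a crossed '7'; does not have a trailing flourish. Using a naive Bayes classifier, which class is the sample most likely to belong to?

forged

forged: 0.85 × 0.95 × 0.5 × (1−0.35) = 0.2624375
authentic: 0.15 × 0.3 × 0.75 × (1−0.4) = 0.02025
Highest score → forged.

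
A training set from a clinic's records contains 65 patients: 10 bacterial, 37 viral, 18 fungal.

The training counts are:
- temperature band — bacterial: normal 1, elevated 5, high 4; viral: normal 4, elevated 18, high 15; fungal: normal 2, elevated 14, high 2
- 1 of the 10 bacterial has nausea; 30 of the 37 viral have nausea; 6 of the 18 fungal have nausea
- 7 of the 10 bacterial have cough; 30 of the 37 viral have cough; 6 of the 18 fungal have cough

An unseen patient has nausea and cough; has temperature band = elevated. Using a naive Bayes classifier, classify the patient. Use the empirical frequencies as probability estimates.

bacterial: (10/65) × (5/10) × (1/10) × (7/10) ≈ 0.00538462
viral: (37/65) × (18/37) × (30/37) × (30/37) ≈ 0.182053
fungal: (18/65) × (14/18) × (6/18) × (6/18) ≈ 0.0239316
Highest score → viral.

viral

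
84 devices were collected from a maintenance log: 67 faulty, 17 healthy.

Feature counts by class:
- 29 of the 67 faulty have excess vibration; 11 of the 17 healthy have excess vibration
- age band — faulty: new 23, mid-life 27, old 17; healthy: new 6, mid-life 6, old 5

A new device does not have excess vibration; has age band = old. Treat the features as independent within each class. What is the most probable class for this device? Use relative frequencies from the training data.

faulty: (67/84) × (38/67) × (17/67) ≈ 0.114783
healthy: (17/84) × (6/17) × (5/17) ≈ 0.0210084
Highest score → faulty.

faulty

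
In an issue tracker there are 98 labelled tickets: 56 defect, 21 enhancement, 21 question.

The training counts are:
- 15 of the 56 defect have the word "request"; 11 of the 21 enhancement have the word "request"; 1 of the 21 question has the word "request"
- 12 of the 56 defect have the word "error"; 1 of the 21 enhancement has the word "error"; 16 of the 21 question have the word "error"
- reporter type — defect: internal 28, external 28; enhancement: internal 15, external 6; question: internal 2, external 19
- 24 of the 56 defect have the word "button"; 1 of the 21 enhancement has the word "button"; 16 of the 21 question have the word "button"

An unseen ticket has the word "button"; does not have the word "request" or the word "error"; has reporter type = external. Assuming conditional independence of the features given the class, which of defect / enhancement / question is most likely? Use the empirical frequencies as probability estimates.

defect

defect: (56/98) × (41/56) × (44/56) × (28/56) × (24/56) ≈ 0.0704394
enhancement: (21/98) × (10/21) × (20/21) × (6/21) × (1/21) ≈ 0.0013222
question: (21/98) × (20/21) × (5/21) × (19/21) × (16/21) ≈ 0.0334957
Highest score → defect.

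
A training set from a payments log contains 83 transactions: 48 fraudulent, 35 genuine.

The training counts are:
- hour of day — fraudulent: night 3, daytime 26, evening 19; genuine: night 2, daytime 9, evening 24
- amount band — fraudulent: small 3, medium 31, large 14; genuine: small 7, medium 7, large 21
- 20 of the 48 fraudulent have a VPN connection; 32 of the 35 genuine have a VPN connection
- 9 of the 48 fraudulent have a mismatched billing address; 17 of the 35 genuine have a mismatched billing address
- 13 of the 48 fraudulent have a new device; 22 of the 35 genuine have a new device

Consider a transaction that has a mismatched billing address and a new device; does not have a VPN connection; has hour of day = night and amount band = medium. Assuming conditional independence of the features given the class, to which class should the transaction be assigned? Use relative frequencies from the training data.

fraudulent: (48/83) × (3/48) × (31/48) × (28/48) × (9/48) × (13/48) ≈ 0.000691487
genuine: (35/83) × (2/35) × (7/35) × (3/35) × (17/35) × (22/35) ≈ 0.000126116
Highest score → fraudulent.

fraudulent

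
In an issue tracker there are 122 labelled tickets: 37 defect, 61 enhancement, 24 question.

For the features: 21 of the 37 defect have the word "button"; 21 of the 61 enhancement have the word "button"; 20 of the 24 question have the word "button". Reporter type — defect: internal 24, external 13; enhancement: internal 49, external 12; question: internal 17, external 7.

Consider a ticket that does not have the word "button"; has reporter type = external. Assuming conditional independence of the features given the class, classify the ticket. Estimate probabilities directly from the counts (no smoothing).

defect: (37/122) × (16/37) × (13/37) ≈ 0.0460789
enhancement: (61/122) × (40/61) × (12/61) ≈ 0.0644988
question: (24/122) × (4/24) × (7/24) ≈ 0.00956284
Highest score → enhancement.

enhancement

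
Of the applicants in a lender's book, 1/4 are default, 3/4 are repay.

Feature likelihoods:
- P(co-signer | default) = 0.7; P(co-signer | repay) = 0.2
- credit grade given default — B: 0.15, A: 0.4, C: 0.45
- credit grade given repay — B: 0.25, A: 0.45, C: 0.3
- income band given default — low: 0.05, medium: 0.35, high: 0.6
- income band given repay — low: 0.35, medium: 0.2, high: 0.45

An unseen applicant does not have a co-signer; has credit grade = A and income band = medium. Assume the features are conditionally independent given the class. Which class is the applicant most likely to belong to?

repay

default: 0.25 × (1−0.7) × 0.4 × 0.35 = 0.0105
repay: 0.75 × (1−0.2) × 0.45 × 0.2 = 0.054
Highest score → repay.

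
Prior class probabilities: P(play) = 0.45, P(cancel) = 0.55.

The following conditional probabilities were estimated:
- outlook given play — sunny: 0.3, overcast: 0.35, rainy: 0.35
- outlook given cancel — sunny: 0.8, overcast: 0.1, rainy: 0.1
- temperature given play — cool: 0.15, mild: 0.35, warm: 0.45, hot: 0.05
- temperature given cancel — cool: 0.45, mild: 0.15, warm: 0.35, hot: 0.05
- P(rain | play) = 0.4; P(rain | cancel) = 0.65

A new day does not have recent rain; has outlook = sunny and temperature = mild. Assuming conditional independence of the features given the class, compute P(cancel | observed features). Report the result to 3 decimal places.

0.449

play: 0.45 × 0.3 × 0.35 × (1−0.4) = 0.02835
cancel: 0.55 × 0.8 × 0.15 × (1−0.65) = 0.0231
P(cancel | x) = 0.0231 / 0.05145 ≈ 0.449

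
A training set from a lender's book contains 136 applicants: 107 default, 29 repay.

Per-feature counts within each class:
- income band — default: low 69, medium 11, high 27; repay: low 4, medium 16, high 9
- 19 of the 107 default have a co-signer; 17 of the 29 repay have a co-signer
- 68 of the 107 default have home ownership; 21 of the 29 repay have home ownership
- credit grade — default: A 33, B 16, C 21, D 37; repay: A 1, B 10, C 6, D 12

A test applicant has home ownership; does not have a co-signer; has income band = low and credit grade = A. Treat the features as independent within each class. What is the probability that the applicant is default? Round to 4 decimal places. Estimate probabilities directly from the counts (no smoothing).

default: (107/136) × (69/107) × (88/107) × (68/107) × (33/107) ≈ 0.0817833
repay: (29/136) × (4/29) × (12/29) × (21/29) × (1/29) ≈ 0.000303898
P(default | x) = 0.0817833 / 0.082087198 ≈ 0.9963

0.9963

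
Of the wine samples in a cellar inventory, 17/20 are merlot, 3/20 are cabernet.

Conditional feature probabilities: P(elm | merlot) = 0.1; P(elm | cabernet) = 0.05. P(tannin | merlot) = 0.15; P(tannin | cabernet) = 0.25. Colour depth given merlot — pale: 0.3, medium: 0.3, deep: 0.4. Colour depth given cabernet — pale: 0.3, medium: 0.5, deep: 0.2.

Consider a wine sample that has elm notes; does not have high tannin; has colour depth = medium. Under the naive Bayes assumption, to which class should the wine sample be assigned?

merlot: 0.85 × 0.1 × (1−0.15) × 0.3 = 0.021675
cabernet: 0.15 × 0.05 × (1−0.25) × 0.5 = 0.0028125
Highest score → merlot.

merlot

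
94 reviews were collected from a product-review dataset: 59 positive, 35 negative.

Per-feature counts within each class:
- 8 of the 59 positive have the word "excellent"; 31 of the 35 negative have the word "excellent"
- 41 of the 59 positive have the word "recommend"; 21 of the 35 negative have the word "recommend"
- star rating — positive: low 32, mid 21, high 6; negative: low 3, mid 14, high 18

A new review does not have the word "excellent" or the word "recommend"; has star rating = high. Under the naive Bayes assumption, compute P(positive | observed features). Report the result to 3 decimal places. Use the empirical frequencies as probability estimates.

0.658

positive: (59/94) × (51/59) × (18/59) × (6/59) ≈ 0.016833
negative: (35/94) × (4/35) × (14/35) × (18/35) ≈ 0.0087538
P(positive | x) = 0.016833 / 0.0255868 ≈ 0.658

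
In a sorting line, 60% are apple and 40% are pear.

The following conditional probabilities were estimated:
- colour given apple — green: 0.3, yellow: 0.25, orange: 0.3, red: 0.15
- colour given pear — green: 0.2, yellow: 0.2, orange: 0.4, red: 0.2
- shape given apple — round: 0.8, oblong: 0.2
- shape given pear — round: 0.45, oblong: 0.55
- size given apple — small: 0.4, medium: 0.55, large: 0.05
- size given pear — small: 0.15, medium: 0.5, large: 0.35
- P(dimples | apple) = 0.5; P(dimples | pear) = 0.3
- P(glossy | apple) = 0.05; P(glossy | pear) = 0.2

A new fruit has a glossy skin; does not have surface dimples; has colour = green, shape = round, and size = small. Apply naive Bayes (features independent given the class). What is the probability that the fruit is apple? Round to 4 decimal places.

0.6557

apple: 0.6 × 0.3 × 0.8 × 0.4 × (1−0.5) × 0.05 = 0.00144
pear: 0.4 × 0.2 × 0.45 × 0.15 × (1−0.3) × 0.2 = 0.000756
P(apple | x) = 0.00144 / 0.002196 ≈ 0.6557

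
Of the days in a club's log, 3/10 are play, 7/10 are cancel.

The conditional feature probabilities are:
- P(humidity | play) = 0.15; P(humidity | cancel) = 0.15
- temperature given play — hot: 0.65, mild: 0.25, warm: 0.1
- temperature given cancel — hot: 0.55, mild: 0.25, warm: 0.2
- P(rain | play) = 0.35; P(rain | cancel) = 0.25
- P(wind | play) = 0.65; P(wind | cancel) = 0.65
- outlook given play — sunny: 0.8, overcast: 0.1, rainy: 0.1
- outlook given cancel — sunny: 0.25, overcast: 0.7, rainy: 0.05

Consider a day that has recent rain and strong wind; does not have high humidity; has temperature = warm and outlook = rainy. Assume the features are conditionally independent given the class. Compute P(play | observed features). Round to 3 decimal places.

0.375

play: 0.3 × (1−0.15) × 0.1 × 0.35 × 0.65 × 0.1 = 0.000580125
cancel: 0.7 × (1−0.15) × 0.2 × 0.25 × 0.65 × 0.05 = 0.000966875
P(play | x) = 0.000580125 / 0.001547 ≈ 0.375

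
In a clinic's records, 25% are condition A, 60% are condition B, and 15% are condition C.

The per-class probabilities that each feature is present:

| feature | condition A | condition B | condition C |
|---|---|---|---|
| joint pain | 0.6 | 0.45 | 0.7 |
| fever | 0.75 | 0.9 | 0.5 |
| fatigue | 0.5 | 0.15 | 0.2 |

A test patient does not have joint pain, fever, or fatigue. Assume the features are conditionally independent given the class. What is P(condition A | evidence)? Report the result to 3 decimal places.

0.213

condition A: 0.25 × (1−0.6) × (1−0.75) × (1−0.5) = 0.0125
condition B: 0.6 × (1−0.45) × (1−0.9) × (1−0.15) = 0.02805
condition C: 0.15 × (1−0.7) × (1−0.5) × (1−0.2) = 0.018
P(condition A | x) = 0.0125 / 0.05855 ≈ 0.213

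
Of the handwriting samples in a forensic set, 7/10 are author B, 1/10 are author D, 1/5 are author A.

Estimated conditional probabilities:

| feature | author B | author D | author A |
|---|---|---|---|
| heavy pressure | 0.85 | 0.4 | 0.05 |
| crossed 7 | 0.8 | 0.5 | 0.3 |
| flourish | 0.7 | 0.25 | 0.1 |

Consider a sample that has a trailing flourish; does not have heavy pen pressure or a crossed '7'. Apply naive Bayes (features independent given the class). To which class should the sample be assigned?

author B

author B: 0.7 × (1−0.85) × (1−0.8) × 0.7 = 0.0147
author D: 0.1 × (1−0.4) × (1−0.5) × 0.25 = 0.0075
author A: 0.2 × (1−0.05) × (1−0.3) × 0.1 = 0.0133
Highest score → author B.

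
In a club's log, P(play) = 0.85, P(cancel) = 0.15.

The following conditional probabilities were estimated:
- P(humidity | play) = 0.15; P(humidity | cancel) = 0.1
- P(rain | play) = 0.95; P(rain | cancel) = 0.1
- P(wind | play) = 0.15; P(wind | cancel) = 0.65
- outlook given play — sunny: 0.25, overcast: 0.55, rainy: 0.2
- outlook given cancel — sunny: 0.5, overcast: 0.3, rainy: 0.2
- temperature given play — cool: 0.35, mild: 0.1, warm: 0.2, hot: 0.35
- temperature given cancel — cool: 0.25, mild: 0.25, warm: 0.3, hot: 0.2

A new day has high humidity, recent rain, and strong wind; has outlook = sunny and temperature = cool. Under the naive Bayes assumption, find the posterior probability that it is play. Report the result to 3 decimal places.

play: 0.85 × 0.15 × 0.95 × 0.15 × 0.25 × 0.35 = 0.001589765625
cancel: 0.15 × 0.1 × 0.1 × 0.65 × 0.5 × 0.25 = 0.000121875
P(play | x) = 0.001589765625 / 0.001711640625 ≈ 0.929

0.929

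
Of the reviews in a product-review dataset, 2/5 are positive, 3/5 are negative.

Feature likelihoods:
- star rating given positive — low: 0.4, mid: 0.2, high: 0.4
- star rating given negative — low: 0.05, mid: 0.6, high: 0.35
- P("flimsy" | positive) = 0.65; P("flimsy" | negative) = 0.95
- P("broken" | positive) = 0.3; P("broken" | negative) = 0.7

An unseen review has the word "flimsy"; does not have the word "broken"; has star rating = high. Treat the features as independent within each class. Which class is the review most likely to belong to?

positive

positive: 0.4 × 0.4 × 0.65 × (1−0.3) = 0.0728
negative: 0.6 × 0.35 × 0.95 × (1−0.7) = 0.05985
Highest score → positive.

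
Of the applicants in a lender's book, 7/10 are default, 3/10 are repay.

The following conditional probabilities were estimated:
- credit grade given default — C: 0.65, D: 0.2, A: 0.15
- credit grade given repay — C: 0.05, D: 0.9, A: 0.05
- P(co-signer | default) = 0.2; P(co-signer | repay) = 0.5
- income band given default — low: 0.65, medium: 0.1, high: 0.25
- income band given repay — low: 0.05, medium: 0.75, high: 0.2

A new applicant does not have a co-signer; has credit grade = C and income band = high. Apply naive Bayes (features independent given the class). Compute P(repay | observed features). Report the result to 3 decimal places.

0.016

default: 0.7 × 0.65 × (1−0.2) × 0.25 = 0.091
repay: 0.3 × 0.05 × (1−0.5) × 0.2 = 0.0015
P(repay | x) = 0.0015 / 0.0925 ≈ 0.016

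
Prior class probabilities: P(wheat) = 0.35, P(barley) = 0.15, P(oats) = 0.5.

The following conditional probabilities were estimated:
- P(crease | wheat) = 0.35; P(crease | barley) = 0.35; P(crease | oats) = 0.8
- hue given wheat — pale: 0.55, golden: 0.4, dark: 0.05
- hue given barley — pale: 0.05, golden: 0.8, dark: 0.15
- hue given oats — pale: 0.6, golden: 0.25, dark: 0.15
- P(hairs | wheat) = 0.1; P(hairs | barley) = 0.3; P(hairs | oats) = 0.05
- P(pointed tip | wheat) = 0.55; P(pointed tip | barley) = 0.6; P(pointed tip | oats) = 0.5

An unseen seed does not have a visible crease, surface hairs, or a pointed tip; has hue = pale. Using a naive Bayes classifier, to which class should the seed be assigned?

wheat: 0.35 × (1−0.35) × 0.55 × (1−0.1) × (1−0.55) = 0.050675625
barley: 0.15 × (1−0.35) × 0.05 × (1−0.3) × (1−0.6) = 0.001365
oats: 0.5 × (1−0.8) × 0.6 × (1−0.05) × (1−0.5) = 0.0285
Highest score → wheat.

wheat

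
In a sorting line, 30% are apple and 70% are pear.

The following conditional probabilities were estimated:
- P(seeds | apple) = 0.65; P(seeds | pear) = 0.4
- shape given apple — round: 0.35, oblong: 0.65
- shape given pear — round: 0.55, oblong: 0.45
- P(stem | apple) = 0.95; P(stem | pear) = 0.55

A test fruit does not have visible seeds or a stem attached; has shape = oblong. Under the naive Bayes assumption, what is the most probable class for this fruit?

pear

apple: 0.3 × (1−0.65) × 0.65 × (1−0.95) = 0.0034125
pear: 0.7 × (1−0.4) × 0.45 × (1−0.55) = 0.08505
Highest score → pear.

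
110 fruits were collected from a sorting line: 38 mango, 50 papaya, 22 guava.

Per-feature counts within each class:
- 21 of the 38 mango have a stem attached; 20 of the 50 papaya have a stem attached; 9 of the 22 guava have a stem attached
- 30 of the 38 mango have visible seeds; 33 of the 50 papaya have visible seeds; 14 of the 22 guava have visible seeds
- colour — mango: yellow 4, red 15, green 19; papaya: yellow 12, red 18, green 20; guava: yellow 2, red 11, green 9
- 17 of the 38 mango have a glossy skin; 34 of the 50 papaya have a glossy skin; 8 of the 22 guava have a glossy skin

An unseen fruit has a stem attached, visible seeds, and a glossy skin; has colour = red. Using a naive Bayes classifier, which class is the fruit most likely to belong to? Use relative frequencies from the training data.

papaya

mango: (38/110) × (21/38) × (30/38) × (15/38) × (17/38) ≈ 0.0266157
papaya: (50/110) × (20/50) × (33/50) × (18/50) × (34/50) = 0.029376
guava: (22/110) × (9/22) × (14/22) × (11/22) × (8/22) ≈ 0.00946657
Highest score → papaya.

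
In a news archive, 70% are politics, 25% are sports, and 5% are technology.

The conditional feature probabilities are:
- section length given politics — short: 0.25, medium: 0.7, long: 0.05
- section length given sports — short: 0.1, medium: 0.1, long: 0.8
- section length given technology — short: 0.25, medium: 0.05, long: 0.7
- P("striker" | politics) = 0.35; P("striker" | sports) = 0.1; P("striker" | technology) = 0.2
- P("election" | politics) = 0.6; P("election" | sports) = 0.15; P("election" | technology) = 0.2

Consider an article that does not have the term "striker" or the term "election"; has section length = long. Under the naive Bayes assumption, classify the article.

sports

politics: 0.7 × 0.05 × (1−0.35) × (1−0.6) = 0.0091
sports: 0.25 × 0.8 × (1−0.1) × (1−0.15) = 0.153
technology: 0.05 × 0.7 × (1−0.2) × (1−0.2) = 0.0224
Highest score → sports.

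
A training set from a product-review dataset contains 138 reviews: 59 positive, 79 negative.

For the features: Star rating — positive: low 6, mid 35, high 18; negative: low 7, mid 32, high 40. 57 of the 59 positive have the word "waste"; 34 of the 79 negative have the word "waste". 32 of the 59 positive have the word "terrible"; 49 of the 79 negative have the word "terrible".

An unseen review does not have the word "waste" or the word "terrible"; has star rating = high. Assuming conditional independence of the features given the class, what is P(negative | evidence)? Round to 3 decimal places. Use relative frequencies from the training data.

0.969

positive: (59/138) × (18/59) × (2/59) × (27/59) ≈ 0.00202341
negative: (79/138) × (40/79) × (45/79) × (30/79) ≈ 0.062699
P(negative | x) = 0.062699 / 0.06472241 ≈ 0.969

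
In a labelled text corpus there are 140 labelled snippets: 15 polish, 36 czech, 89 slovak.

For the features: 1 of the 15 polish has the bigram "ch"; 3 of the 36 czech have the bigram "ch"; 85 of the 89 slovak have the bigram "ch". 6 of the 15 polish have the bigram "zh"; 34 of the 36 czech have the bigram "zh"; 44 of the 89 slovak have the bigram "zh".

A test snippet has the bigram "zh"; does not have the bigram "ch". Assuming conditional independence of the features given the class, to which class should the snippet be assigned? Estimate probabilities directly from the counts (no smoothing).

czech

polish: (15/140) × (14/15) × (6/15) = 0.04
czech: (36/140) × (33/36) × (34/36) ≈ 0.222619
slovak: (89/140) × (4/89) × (44/89) ≈ 0.0141252
Highest score → czech.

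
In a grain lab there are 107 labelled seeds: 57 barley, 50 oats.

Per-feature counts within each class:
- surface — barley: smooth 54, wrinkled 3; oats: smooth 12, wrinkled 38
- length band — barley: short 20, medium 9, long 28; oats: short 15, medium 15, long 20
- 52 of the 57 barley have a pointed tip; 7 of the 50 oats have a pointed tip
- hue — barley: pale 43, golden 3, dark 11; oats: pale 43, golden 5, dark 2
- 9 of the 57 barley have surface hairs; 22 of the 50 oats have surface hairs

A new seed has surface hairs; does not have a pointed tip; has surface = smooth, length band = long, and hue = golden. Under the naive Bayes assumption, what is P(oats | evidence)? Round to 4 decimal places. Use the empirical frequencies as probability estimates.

barley: (57/107) × (54/57) × (28/57) × (5/57) × (3/57) × (9/57) ≈ 0.000180718
oats: (50/107) × (12/50) × (20/50) × (43/50) × (5/50) × (22/50) ≈ 0.0016975
P(oats | x) = 0.0016975 / 0.001878218 ≈ 0.9038

0.9038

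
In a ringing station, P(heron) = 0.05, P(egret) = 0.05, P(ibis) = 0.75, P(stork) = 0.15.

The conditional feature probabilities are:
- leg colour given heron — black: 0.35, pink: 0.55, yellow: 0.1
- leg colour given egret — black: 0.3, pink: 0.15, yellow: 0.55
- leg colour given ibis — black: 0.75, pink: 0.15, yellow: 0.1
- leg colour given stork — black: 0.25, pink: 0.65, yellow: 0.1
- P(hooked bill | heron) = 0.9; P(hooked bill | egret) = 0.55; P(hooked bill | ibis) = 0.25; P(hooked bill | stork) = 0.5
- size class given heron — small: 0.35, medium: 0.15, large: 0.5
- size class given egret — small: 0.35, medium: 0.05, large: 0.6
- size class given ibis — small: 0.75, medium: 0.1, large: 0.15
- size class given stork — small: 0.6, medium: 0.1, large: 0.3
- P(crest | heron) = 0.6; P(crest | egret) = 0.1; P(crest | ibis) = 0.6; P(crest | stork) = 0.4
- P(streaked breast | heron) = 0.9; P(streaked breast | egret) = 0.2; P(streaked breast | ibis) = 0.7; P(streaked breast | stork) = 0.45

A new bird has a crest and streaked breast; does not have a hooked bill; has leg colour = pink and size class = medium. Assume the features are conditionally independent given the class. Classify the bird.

ibis

heron: 0.05 × 0.55 × (1−0.9) × 0.15 × 0.6 × 0.9 = 0.00022275
egret: 0.05 × 0.15 × (1−0.55) × 0.05 × 0.1 × 0.2 = 0.000003375
ibis: 0.75 × 0.15 × (1−0.25) × 0.1 × 0.6 × 0.7 = 0.00354375
stork: 0.15 × 0.65 × (1−0.5) × 0.1 × 0.4 × 0.45 = 0.0008775
Highest score → ibis.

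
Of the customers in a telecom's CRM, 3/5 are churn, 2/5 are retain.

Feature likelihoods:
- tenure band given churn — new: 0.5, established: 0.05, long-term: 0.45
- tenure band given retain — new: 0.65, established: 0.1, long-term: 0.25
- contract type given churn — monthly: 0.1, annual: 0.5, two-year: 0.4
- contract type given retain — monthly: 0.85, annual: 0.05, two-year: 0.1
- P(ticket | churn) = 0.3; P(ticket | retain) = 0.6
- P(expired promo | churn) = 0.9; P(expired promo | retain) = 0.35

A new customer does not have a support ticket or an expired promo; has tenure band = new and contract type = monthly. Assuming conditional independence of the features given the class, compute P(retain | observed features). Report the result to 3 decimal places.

0.965

churn: 0.6 × 0.5 × 0.1 × (1−0.3) × (1−0.9) = 0.0021
retain: 0.4 × 0.65 × 0.85 × (1−0.6) × (1−0.35) = 0.05746
P(retain | x) = 0.05746 / 0.05956 ≈ 0.965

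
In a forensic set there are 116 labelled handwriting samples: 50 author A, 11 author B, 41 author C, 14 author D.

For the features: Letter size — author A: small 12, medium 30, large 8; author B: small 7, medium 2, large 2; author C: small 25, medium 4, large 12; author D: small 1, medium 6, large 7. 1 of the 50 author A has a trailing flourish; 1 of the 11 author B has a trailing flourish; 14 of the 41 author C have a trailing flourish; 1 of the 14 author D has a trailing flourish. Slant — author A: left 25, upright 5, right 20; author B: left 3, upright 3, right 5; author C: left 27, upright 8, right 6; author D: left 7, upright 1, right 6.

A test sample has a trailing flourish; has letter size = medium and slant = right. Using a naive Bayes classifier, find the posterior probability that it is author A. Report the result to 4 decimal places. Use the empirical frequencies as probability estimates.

author A: (50/116) × (30/50) × (1/50) × (20/50) ≈ 0.00206897
author B: (11/116) × (2/11) × (1/11) × (5/11) ≈ 0.000712454
author C: (41/116) × (4/41) × (14/41) × (6/41) ≈ 0.00172311
author D: (14/116) × (6/14) × (1/14) × (6/14) ≈ 0.00158339
P(author A | x) = 0.00206897 / 0.006087924 ≈ 0.3398

0.3398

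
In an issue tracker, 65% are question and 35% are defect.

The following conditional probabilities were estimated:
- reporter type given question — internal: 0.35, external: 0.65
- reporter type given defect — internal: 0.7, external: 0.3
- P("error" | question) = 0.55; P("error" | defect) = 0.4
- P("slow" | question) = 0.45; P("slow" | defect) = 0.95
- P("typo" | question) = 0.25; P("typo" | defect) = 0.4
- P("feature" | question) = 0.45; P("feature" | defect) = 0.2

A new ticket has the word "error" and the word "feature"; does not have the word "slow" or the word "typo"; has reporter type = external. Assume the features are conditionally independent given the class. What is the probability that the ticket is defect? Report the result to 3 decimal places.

question: 0.65 × 0.65 × 0.55 × (1−0.45) × (1−0.25) × 0.45 = 0.043134609375
defect: 0.35 × 0.3 × 0.4 × (1−0.95) × (1−0.4) × 0.2 = 0.000252
P(defect | x) = 0.000252 / 0.043386609375 ≈ 0.006

0.006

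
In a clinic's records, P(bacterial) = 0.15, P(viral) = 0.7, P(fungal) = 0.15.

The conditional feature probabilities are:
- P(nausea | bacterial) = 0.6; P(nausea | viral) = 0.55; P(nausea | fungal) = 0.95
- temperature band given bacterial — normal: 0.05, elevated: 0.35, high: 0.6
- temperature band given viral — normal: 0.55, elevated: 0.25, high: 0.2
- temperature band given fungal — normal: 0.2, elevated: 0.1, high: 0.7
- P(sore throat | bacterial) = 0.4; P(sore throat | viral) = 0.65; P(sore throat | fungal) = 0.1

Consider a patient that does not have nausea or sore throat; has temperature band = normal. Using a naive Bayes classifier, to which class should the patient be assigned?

bacterial: 0.15 × (1−0.6) × 0.05 × (1−0.4) = 0.0018
viral: 0.7 × (1−0.55) × 0.55 × (1−0.65) = 0.0606375
fungal: 0.15 × (1−0.95) × 0.2 × (1−0.1) = 0.00135
Highest score → viral.

viral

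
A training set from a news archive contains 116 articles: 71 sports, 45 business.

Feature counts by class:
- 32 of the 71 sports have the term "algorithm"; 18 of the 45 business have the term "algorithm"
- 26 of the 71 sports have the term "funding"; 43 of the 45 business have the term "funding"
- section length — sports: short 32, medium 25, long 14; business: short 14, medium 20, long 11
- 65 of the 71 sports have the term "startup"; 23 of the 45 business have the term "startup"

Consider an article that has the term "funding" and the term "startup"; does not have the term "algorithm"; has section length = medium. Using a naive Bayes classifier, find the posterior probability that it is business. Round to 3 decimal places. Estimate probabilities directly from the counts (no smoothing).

sports: (71/116) × (39/71) × (26/71) × (25/71) × (65/71) ≈ 0.0396879
business: (45/116) × (27/45) × (43/45) × (20/45) × (23/45) ≈ 0.0505236
P(business | x) = 0.0505236 / 0.0902115 ≈ 0.560

0.560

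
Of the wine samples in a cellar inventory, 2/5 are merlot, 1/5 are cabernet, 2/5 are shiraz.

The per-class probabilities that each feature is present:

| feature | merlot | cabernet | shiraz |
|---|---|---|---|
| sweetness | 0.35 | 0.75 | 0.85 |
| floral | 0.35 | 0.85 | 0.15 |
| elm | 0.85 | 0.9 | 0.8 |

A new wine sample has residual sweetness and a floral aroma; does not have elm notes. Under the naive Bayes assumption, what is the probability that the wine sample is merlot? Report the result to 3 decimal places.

0.243

merlot: 0.4 × 0.35 × 0.35 × (1−0.85) = 0.00735
cabernet: 0.2 × 0.75 × 0.85 × (1−0.9) = 0.01275
shiraz: 0.4 × 0.85 × 0.15 × (1−0.8) = 0.0102
P(merlot | x) = 0.00735 / 0.0303 ≈ 0.243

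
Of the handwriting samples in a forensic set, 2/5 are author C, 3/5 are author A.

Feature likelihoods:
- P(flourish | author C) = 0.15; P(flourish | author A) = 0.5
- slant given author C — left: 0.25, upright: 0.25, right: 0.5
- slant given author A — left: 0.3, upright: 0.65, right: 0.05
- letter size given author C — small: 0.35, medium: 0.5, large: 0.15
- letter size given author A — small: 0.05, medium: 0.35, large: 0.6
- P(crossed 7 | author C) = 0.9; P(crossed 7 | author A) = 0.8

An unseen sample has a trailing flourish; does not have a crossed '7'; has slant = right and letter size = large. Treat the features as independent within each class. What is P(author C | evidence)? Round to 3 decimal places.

author C: 0.4 × 0.15 × 0.5 × 0.15 × (1−0.9) = 0.00045
author A: 0.6 × 0.5 × 0.05 × 0.6 × (1−0.8) = 0.0018
P(author C | x) = 0.00045 / 0.00225 ≈ 0.200

0.200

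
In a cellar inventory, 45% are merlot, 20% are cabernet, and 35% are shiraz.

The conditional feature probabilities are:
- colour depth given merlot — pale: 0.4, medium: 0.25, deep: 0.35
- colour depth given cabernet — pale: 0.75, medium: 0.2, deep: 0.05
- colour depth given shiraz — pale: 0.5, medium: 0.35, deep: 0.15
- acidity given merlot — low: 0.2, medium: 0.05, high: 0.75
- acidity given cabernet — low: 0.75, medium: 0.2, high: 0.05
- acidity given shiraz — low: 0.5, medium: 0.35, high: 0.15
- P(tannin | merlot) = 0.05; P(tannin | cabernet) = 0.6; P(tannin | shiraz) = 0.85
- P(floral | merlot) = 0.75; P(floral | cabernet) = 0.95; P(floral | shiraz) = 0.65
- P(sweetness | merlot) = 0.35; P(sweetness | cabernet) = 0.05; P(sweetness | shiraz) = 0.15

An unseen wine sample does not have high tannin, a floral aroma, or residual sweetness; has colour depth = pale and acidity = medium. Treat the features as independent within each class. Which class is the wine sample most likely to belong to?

merlot: 0.45 × 0.4 × 0.05 × (1−0.05) × (1−0.75) × (1−0.35) = 0.001389375
cabernet: 0.2 × 0.75 × 0.2 × (1−0.6) × (1−0.95) × (1−0.05) = 0.00057
shiraz: 0.35 × 0.5 × 0.35 × (1−0.85) × (1−0.65) × (1−0.15) = 0.00273328125
Highest score → shiraz.

shiraz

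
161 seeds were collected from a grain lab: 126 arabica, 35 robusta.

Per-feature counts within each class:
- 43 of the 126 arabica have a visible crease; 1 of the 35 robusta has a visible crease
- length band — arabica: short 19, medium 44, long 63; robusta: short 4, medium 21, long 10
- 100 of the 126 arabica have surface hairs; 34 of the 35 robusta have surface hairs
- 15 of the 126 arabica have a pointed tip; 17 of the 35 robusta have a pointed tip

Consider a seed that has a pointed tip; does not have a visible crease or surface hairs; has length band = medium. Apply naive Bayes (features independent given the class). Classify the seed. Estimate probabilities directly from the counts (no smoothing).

arabica: (126/161) × (83/126) × (44/126) × (26/126) × (15/126) ≈ 0.0044224
robusta: (35/161) × (34/35) × (21/35) × (1/35) × (17/35) ≈ 0.0017584
Highest score → arabica.

arabica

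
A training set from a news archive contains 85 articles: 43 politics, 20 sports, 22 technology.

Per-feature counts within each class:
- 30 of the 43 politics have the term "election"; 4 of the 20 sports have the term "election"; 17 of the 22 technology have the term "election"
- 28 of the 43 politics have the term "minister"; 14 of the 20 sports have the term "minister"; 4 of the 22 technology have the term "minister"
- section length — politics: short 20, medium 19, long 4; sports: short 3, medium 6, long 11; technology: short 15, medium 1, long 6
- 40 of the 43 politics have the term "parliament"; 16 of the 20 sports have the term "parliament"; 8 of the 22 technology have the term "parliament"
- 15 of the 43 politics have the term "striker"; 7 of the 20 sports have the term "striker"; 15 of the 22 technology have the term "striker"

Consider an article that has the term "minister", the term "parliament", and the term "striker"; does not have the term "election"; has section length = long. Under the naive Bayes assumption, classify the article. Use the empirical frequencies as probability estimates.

sports

politics: (43/85) × (13/43) × (28/43) × (4/43) × (40/43) × (15/43) ≈ 0.00300621
sports: (20/85) × (16/20) × (14/20) × (11/20) × (16/20) × (7/20) ≈ 0.0202918
technology: (22/85) × (5/22) × (4/22) × (6/22) × (8/22) × (15/22) ≈ 0.000723191
Highest score → sports.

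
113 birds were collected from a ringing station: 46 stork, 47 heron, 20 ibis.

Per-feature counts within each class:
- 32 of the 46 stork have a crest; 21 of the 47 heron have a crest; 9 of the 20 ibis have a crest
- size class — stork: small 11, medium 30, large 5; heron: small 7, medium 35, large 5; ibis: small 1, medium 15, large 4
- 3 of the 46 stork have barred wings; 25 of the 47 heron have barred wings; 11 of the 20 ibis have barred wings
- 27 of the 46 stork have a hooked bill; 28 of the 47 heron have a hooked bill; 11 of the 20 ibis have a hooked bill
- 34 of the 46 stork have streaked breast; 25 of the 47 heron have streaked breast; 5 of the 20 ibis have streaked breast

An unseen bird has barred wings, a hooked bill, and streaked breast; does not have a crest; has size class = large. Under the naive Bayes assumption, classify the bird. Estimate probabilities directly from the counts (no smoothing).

stork: (46/113) × (14/46) × (5/46) × (3/46) × (27/46) × (34/46) ≈ 0.000381024
heron: (47/113) × (26/47) × (5/47) × (25/47) × (28/47) × (25/47) ≈ 0.00412583
ibis: (20/113) × (11/20) × (4/20) × (11/20) × (11/20) × (5/20) ≈ 0.00147235
Highest score → heron.

heron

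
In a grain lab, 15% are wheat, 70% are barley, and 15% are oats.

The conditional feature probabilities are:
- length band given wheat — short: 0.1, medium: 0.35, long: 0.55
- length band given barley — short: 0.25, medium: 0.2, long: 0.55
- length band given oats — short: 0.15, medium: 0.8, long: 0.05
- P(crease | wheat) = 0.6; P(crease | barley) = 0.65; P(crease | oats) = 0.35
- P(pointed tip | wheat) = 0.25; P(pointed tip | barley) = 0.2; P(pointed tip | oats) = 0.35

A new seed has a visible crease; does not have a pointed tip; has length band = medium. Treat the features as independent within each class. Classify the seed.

barley

wheat: 0.15 × 0.35 × 0.6 × (1−0.25) = 0.023625
barley: 0.7 × 0.2 × 0.65 × (1−0.2) = 0.0728
oats: 0.15 × 0.8 × 0.35 × (1−0.35) = 0.0273
Highest score → barley.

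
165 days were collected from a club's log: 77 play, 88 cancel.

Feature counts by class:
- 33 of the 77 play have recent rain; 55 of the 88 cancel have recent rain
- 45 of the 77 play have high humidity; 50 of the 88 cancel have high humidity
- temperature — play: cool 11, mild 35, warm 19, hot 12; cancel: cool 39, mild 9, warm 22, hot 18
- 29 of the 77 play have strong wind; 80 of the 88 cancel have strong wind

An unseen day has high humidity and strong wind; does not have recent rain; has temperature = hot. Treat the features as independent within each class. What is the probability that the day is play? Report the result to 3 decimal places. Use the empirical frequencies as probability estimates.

0.302

play: (77/165) × (44/77) × (45/77) × (12/77) × (29/77) ≈ 0.0091472
cancel: (88/165) × (33/88) × (50/88) × (18/88) × (80/88) ≈ 0.0211307
P(play | x) = 0.0091472 / 0.0302779 ≈ 0.302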